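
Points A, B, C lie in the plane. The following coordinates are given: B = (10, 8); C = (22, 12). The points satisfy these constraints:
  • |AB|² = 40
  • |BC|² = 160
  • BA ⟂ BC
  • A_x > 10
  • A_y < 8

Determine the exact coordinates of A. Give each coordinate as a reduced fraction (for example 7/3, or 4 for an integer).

A = (12, 2)

1. A_x = 12  [[BA ⟂ BC ⇒ 12x+4y-152=0] ∩ [|A−(10, 8)|²=40]]
2. A_y = 2  [[BA ⟂ BC ⇒ 12x+4y-152=0] ∩ [|A−(10, 8)|²=40]]
   so A = (12, 2)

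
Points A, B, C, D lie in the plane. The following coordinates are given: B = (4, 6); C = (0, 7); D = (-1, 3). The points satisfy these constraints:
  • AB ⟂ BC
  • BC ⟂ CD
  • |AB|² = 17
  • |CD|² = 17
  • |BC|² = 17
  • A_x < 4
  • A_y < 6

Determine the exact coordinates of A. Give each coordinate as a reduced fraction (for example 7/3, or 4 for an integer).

A = (3, 2)

1. A_x = 3  [[AB ⟂ BC ⇒ 4x-1y-10=0] ∩ [|A−(4, 6)|²=17]]
2. A_y = 2  [[AB ⟂ BC ⇒ 4x-1y-10=0] ∩ [|A−(4, 6)|²=17]]
   so A = (3, 2)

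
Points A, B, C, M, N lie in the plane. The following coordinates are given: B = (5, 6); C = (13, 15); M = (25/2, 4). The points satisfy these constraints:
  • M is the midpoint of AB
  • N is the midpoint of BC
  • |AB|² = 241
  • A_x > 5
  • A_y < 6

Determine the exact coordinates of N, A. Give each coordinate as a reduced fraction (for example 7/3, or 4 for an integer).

1. A_x = 20  [A = 2·M−B = 2·(25/2, 4)−(5, 6)]
2. A_y = 2  [A = 2·M−B = 2·(25/2, 4)−(5, 6)]
   so A = (20, 2)
3. N_x = 9  [2·N = B+C = (5, 6)+(13, 15)]
4. N_y = 21/2  [2·N = B+C = (5, 6)+(13, 15)]
   so N = (9, 21/2)

N = (9, 21/2)
A = (20, 2)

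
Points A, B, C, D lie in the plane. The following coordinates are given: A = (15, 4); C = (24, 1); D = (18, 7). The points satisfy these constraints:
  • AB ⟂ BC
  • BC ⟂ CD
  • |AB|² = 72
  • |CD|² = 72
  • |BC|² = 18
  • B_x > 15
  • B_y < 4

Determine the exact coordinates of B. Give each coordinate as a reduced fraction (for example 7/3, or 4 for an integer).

B = (21, -2)

1. B_x = 21  [[BC ⟂ CD ⇒ 6x-6y-138=0] ∩ [|B−(15, 4)|²=72]]
2. B_y = -2  [[BC ⟂ CD ⇒ 6x-6y-138=0] ∩ [|B−(15, 4)|²=72]]
   so B = (21, -2)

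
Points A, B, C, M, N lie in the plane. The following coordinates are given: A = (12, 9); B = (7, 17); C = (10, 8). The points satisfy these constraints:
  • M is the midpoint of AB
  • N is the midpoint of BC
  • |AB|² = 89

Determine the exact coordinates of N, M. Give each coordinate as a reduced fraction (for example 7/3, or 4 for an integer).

1. M_x = 19/2  [2·M = A+B = (12, 9)+(7, 17)]
2. M_y = 13  [2·M = A+B = (12, 9)+(7, 17)]
   so M = (19/2, 13)
3. N_x = 17/2  [2·N = B+C = (7, 17)+(10, 8)]
4. N_y = 25/2  [2·N = B+C = (7, 17)+(10, 8)]
   so N = (17/2, 25/2)

N = (17/2, 25/2)
M = (19/2, 13)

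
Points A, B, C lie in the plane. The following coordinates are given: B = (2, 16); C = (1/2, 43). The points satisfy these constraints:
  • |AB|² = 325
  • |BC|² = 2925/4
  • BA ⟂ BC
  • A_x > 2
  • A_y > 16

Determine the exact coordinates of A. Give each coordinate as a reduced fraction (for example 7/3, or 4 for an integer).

1. A_x = 20  [[BA ⟂ BC ⇒ -3/2x+27y-429=0] ∩ [|A−(2, 16)|²=325]]
2. A_y = 17  [[BA ⟂ BC ⇒ -3/2x+27y-429=0] ∩ [|A−(2, 16)|²=325]]
   so A = (20, 17)

A = (20, 17)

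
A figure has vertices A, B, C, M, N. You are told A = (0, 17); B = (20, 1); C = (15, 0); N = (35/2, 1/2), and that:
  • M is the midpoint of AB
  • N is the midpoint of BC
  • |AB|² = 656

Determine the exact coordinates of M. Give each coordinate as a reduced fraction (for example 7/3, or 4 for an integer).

1. M_x = 10  [2·M = A+B = (0, 17)+(20, 1)]
2. M_y = 9  [2·M = A+B = (0, 17)+(20, 1)]
   so M = (10, 9)

M = (10, 9)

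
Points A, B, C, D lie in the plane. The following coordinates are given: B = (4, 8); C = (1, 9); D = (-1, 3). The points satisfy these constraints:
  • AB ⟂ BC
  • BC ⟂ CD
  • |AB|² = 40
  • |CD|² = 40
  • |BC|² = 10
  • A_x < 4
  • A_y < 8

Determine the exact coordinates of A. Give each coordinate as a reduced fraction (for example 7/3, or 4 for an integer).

1. A_x = 2  [[AB ⟂ BC ⇒ 3x-1y-4=0] ∩ [|A−(4, 8)|²=40]]
2. A_y = 2  [[AB ⟂ BC ⇒ 3x-1y-4=0] ∩ [|A−(4, 8)|²=40]]
   so A = (2, 2)

A = (2, 2)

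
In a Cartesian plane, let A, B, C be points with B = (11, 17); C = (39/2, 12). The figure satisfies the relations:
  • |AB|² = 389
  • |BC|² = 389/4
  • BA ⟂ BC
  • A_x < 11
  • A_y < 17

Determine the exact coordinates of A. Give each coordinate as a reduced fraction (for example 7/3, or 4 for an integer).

1. A_x = 1  [[BA ⟂ BC ⇒ 17/2x-5y-17/2=0] ∩ [|A−(11, 17)|²=389]]
2. A_y = 0  [[BA ⟂ BC ⇒ 17/2x-5y-17/2=0] ∩ [|A−(11, 17)|²=389]]
   so A = (1, 0)

A = (1, 0)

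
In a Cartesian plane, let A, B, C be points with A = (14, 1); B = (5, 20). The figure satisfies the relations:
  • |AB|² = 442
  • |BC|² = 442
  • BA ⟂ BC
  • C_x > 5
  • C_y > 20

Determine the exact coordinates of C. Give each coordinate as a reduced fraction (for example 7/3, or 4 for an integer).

C = (24, 29)

1. C_x = 24  [[BA ⟂ BC ⇒ 9x-19y+335=0] ∩ [|C−(5, 20)|²=442]]
2. C_y = 29  [[BA ⟂ BC ⇒ 9x-19y+335=0] ∩ [|C−(5, 20)|²=442]]
   so C = (24, 29)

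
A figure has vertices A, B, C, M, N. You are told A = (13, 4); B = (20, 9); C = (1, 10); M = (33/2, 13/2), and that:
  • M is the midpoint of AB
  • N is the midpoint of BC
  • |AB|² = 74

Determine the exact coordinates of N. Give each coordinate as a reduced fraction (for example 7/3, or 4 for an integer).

1. N_x = 21/2  [2·N = B+C = (20, 9)+(1, 10)]
2. N_y = 19/2  [2·N = B+C = (20, 9)+(1, 10)]
   so N = (21/2, 19/2)

N = (21/2, 19/2)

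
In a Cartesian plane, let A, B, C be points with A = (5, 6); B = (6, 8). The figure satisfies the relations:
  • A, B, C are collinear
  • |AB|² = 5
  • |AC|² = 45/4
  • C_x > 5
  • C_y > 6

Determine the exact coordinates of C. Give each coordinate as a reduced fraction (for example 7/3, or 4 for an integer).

C = (13/2, 9)

1. C_x = 13/2  [[A, B, C are collinear ⇒ -2x+1y+4=0] ∩ [|C−(5, 6)|²=45/4]]
2. C_y = 9  [[A, B, C are collinear ⇒ -2x+1y+4=0] ∩ [|C−(5, 6)|²=45/4]]
   so C = (13/2, 9)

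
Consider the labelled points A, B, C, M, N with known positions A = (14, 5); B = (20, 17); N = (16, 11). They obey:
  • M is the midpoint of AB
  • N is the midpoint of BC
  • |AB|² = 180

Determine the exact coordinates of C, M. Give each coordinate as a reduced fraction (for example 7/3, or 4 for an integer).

C = (12, 5)
M = (17, 11)

1. M_x = 17  [2·M = A+B = (14, 5)+(20, 17)]
2. M_y = 11  [2·M = A+B = (14, 5)+(20, 17)]
   so M = (17, 11)
3. C_x = 12  [C = 2·N−B = 2·(16, 11)−(20, 17)]
4. C_y = 5  [C = 2·N−B = 2·(16, 11)−(20, 17)]
   so C = (12, 5)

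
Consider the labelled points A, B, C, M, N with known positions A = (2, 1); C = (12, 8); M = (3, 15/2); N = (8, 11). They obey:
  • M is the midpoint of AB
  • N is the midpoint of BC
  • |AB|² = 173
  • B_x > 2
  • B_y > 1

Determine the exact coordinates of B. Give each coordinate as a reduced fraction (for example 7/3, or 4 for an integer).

1. B_x = 4  [B = 2·M−A = 2·(3, 15/2)−(2, 1)]
2. B_y = 14  [B = 2·M−A = 2·(3, 15/2)−(2, 1)]
   so B = (4, 14)

B = (4, 14)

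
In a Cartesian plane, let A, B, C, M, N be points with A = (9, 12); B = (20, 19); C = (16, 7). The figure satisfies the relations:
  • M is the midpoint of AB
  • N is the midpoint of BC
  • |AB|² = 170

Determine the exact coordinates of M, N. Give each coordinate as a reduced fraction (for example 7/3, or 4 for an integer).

1. M_x = 29/2  [2·M = A+B = (9, 12)+(20, 19)]
2. M_y = 31/2  [2·M = A+B = (9, 12)+(20, 19)]
   so M = (29/2, 31/2)
3. N_x = 18  [2·N = B+C = (20, 19)+(16, 7)]
4. N_y = 13  [2·N = B+C = (20, 19)+(16, 7)]
   so N = (18, 13)

M = (29/2, 31/2)
N = (18, 13)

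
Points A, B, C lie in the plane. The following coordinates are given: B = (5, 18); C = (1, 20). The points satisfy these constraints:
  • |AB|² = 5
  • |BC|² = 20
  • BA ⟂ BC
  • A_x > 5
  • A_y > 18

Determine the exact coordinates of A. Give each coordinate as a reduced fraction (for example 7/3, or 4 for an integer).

1. A_x = 6  [[BA ⟂ BC ⇒ -4x+2y-16=0] ∩ [|A−(5, 18)|²=5]]
2. A_y = 20  [[BA ⟂ BC ⇒ -4x+2y-16=0] ∩ [|A−(5, 18)|²=5]]
   so A = (6, 20)

A = (6, 20)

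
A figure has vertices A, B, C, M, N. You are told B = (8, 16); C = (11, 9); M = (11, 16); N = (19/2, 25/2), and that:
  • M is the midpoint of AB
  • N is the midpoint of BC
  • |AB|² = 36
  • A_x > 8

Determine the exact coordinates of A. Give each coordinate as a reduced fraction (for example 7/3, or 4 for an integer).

1. A_x = 14  [A = 2·M−B = 2·(11, 16)−(8, 16)]
2. A_y = 16  [A = 2·M−B = 2·(11, 16)−(8, 16)]
   so A = (14, 16)

A = (14, 16)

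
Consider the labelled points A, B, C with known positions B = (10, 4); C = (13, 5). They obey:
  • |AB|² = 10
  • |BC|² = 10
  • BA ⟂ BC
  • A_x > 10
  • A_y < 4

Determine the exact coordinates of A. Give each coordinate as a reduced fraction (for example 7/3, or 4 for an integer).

A = (11, 1)

1. A_x = 11  [[BA ⟂ BC ⇒ 3x+1y-34=0] ∩ [|A−(10, 4)|²=10]]
2. A_y = 1  [[BA ⟂ BC ⇒ 3x+1y-34=0] ∩ [|A−(10, 4)|²=10]]
   so A = (11, 1)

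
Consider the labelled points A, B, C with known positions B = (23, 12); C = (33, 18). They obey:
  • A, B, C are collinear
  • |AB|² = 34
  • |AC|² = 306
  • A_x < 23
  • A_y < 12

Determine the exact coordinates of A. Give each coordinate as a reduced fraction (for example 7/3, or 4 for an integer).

1. A_x = 18  [[A, B, C are collinear ⇒ -6x+10y+18=0] ∩ [|A−(23, 12)|²=34]]
2. A_y = 9  [[A, B, C are collinear ⇒ -6x+10y+18=0] ∩ [|A−(23, 12)|²=34]]
   so A = (18, 9)

A = (18, 9)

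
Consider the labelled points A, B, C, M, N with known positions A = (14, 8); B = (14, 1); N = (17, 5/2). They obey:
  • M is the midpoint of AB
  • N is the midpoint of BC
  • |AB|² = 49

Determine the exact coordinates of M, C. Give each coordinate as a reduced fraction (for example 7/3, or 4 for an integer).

1. M_x = 14  [2·M = A+B = (14, 8)+(14, 1)]
2. M_y = 9/2  [2·M = A+B = (14, 8)+(14, 1)]
   so M = (14, 9/2)
3. C_x = 20  [C = 2·N−B = 2·(17, 5/2)−(14, 1)]
4. C_y = 4  [C = 2·N−B = 2·(17, 5/2)−(14, 1)]
   so C = (20, 4)

M = (14, 9/2)
C = (20, 4)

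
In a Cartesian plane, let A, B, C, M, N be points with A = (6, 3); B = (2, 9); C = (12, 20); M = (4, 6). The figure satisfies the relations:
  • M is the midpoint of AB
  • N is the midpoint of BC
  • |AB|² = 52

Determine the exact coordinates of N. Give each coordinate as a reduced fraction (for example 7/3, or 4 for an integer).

1. N_x = 7  [2·N = B+C = (2, 9)+(12, 20)]
2. N_y = 29/2  [2·N = B+C = (2, 9)+(12, 20)]
   so N = (7, 29/2)

N = (7, 29/2)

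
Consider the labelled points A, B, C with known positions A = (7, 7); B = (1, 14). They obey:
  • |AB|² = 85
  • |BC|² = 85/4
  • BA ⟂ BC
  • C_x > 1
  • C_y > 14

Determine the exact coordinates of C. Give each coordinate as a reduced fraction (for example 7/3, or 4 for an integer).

1. C_x = 9/2  [[BA ⟂ BC ⇒ 6x-7y+92=0] ∩ [|C−(1, 14)|²=85/4]]
2. C_y = 17  [[BA ⟂ BC ⇒ 6x-7y+92=0] ∩ [|C−(1, 14)|²=85/4]]
   so C = (9/2, 17)

C = (9/2, 17)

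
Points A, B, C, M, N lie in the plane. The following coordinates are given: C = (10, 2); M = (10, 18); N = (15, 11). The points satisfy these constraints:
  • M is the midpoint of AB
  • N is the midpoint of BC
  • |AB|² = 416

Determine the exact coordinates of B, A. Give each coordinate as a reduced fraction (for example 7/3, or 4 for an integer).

B = (20, 20)
A = (0, 16)

1. B_x = 20  [B = 2·N−C = 2·(15, 11)−(10, 2)]
2. B_y = 20  [B = 2·N−C = 2·(15, 11)−(10, 2)]
   so B = (20, 20)
3. A_x = 0  [A = 2·M−B = 2·(10, 18)−(20, 20)]
4. A_y = 16  [A = 2·M−B = 2·(10, 18)−(20, 20)]
   so A = (0, 16)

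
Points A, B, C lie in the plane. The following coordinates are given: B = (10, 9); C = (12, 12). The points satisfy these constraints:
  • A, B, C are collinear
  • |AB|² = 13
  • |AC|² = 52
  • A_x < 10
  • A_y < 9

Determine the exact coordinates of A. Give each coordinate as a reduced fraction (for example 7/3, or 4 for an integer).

1. A_x = 8  [[A, B, C are collinear ⇒ -3x+2y+12=0] ∩ [|A−(10, 9)|²=13]]
2. A_y = 6  [[A, B, C are collinear ⇒ -3x+2y+12=0] ∩ [|A−(10, 9)|²=13]]
   so A = (8, 6)

A = (8, 6)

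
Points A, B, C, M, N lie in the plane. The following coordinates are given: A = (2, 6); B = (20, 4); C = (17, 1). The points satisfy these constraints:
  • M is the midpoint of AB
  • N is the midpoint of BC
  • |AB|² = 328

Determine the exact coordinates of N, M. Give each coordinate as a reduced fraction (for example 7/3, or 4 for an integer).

N = (37/2, 5/2)
M = (11, 5)

1. M_x = 11  [2·M = A+B = (2, 6)+(20, 4)]
2. M_y = 5  [2·M = A+B = (2, 6)+(20, 4)]
   so M = (11, 5)
3. N_x = 37/2  [2·N = B+C = (20, 4)+(17, 1)]
4. N_y = 5/2  [2·N = B+C = (20, 4)+(17, 1)]
   so N = (37/2, 5/2)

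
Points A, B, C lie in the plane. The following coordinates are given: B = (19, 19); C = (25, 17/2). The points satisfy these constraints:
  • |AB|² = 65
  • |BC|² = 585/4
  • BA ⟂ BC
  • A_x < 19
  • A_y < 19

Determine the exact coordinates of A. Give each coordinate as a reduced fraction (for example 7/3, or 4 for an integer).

1. A_x = 12  [[BA ⟂ BC ⇒ 6x-21/2y+171/2=0] ∩ [|A−(19, 19)|²=65]]
2. A_y = 15  [[BA ⟂ BC ⇒ 6x-21/2y+171/2=0] ∩ [|A−(19, 19)|²=65]]
   so A = (12, 15)

A = (12, 15)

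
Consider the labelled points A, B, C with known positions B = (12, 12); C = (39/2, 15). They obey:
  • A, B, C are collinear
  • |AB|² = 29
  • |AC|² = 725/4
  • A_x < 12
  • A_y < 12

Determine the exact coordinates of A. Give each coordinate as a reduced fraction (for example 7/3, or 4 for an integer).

A = (7, 10)

1. A_x = 7  [[A, B, C are collinear ⇒ -3x+15/2y-54=0] ∩ [|A−(12, 12)|²=29]]
2. A_y = 10  [[A, B, C are collinear ⇒ -3x+15/2y-54=0] ∩ [|A−(12, 12)|²=29]]
   so A = (7, 10)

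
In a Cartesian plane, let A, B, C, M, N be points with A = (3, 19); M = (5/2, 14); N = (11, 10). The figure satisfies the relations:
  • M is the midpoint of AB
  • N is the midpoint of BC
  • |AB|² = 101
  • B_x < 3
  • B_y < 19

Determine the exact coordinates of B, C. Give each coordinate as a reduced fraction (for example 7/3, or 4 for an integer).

B = (2, 9)
C = (20, 11)

1. B_x = 2  [B = 2·M−A = 2·(5/2, 14)−(3, 19)]
2. B_y = 9  [B = 2·M−A = 2·(5/2, 14)−(3, 19)]
   so B = (2, 9)
3. C_x = 20  [C = 2·N−B = 2·(11, 10)−(2, 9)]
4. C_y = 11  [C = 2·N−B = 2·(11, 10)−(2, 9)]
   so C = (20, 11)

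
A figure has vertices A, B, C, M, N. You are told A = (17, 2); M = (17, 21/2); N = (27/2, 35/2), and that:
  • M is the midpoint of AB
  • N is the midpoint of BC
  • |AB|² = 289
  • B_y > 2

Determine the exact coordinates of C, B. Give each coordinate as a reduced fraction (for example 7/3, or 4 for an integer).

1. B_x = 17  [B = 2·M−A = 2·(17, 21/2)−(17, 2)]
2. B_y = 19  [B = 2·M−A = 2·(17, 21/2)−(17, 2)]
   so B = (17, 19)
3. C_x = 10  [C = 2·N−B = 2·(27/2, 35/2)−(17, 19)]
4. C_y = 16  [C = 2·N−B = 2·(27/2, 35/2)−(17, 19)]
   so C = (10, 16)

C = (10, 16)
B = (17, 19)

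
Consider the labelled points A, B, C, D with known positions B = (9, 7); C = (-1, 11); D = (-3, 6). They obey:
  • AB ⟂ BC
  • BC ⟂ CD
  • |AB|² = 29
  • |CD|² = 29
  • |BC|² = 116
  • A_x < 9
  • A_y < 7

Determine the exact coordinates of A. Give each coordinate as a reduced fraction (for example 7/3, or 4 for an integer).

A = (7, 2)

1. A_x = 7  [[AB ⟂ BC ⇒ 10x-4y-62=0] ∩ [|A−(9, 7)|²=29]]
2. A_y = 2  [[AB ⟂ BC ⇒ 10x-4y-62=0] ∩ [|A−(9, 7)|²=29]]
   so A = (7, 2)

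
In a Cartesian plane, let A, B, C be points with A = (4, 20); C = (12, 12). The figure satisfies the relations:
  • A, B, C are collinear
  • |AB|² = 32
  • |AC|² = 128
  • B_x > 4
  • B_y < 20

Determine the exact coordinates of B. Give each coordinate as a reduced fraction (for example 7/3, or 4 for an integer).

1. B_x = 8  [[A, B, C are collinear ⇒ -8x-8y+192=0] ∩ [|B−(4, 20)|²=32]]
2. B_y = 16  [[A, B, C are collinear ⇒ -8x-8y+192=0] ∩ [|B−(4, 20)|²=32]]
   so B = (8, 16)

B = (8, 16)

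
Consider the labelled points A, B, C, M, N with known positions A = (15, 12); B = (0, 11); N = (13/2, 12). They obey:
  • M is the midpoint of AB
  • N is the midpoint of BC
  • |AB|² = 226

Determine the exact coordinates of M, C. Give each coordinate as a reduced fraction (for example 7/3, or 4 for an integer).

1. M_x = 15/2  [2·M = A+B = (15, 12)+(0, 11)]
2. M_y = 23/2  [2·M = A+B = (15, 12)+(0, 11)]
   so M = (15/2, 23/2)
3. C_x = 13  [C = 2·N−B = 2·(13/2, 12)−(0, 11)]
4. C_y = 13  [C = 2·N−B = 2·(13/2, 12)−(0, 11)]
   so C = (13, 13)

M = (15/2, 23/2)
C = (13, 13)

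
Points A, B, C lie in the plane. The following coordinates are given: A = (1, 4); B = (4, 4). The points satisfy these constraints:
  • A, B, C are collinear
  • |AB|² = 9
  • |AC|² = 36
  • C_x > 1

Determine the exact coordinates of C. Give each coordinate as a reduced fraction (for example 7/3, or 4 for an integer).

C = (7, 4)

1. C_x = 7  [[A, B, C are collinear ⇒ 3y-12=0] ∩ [|C−(1, 4)|²=36]]
2. C_y = 4  [[A, B, C are collinear ⇒ 3y-12=0] ∩ [|C−(1, 4)|²=36]]
   so C = (7, 4)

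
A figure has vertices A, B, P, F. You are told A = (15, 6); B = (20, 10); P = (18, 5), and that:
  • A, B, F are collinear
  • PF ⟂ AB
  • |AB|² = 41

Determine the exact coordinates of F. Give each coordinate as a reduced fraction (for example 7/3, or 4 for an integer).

1. F_x = 670/41  [[A, B, F are collinear ⇒ -4x+5y+30=0] ∩ [PF ⟂ AB ⇒ 5x+4y-110=0]]
2. F_y = 290/41  [[A, B, F are collinear ⇒ -4x+5y+30=0] ∩ [PF ⟂ AB ⇒ 5x+4y-110=0]]
   so F = (670/41, 290/41)

F = (670/41, 290/41)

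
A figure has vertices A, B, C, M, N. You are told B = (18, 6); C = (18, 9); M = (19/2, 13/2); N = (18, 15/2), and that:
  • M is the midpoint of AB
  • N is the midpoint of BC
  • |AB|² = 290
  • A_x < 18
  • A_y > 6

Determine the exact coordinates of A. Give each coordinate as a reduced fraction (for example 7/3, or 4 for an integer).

A = (1, 7)

1. A_x = 1  [A = 2·M−B = 2·(19/2, 13/2)−(18, 6)]
2. A_y = 7  [A = 2·M−B = 2·(19/2, 13/2)−(18, 6)]
   so A = (1, 7)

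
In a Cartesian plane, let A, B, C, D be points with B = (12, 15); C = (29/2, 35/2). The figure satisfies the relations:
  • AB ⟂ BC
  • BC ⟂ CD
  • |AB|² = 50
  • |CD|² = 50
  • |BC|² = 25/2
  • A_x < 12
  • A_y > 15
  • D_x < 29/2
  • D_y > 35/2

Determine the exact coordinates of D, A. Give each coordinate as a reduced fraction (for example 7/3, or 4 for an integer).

1. D_x = 19/2  [[BC ⟂ CD ⇒ 5/2x+5/2y-80=0] ∩ [|D−(29/2, 35/2)|²=50]]
2. D_y = 45/2  [[BC ⟂ CD ⇒ 5/2x+5/2y-80=0] ∩ [|D−(29/2, 35/2)|²=50]]
   so D = (19/2, 45/2)
3. A_x = 7  [[AB ⟂ BC ⇒ -5/2x-5/2y+135/2=0] ∩ [|A−(12, 15)|²=50]]
4. A_y = 20  [[AB ⟂ BC ⇒ -5/2x-5/2y+135/2=0] ∩ [|A−(12, 15)|²=50]]
   so A = (7, 20)

D = (19/2, 45/2)
A = (7, 20)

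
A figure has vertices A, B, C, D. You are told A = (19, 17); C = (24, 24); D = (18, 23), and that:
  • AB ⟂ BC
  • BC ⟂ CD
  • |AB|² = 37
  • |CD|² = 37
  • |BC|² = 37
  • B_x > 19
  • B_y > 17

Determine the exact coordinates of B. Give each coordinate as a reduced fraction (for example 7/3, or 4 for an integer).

B = (25, 18)

1. B_x = 25  [[BC ⟂ CD ⇒ 6x+1y-168=0] ∩ [|B−(19, 17)|²=37]]
2. B_y = 18  [[BC ⟂ CD ⇒ 6x+1y-168=0] ∩ [|B−(19, 17)|²=37]]
   so B = (25, 18)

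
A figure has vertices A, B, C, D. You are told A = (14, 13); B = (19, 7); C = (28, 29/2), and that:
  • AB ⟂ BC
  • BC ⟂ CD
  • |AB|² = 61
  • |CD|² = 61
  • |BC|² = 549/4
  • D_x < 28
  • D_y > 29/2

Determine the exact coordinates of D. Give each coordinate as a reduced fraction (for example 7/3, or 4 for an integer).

D = (23, 41/2)

1. D_x = 23  [[BC ⟂ CD ⇒ 9x+15/2y-1443/4=0] ∩ [|D−(28, 29/2)|²=61]]
2. D_y = 41/2  [[BC ⟂ CD ⇒ 9x+15/2y-1443/4=0] ∩ [|D−(28, 29/2)|²=61]]
   so D = (23, 41/2)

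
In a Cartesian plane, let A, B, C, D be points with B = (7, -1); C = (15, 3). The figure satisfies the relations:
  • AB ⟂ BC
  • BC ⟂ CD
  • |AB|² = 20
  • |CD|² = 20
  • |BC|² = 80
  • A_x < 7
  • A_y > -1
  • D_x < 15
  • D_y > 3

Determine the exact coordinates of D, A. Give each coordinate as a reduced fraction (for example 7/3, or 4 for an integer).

D = (13, 7)
A = (5, 3)

1. D_x = 13  [[BC ⟂ CD ⇒ 8x+4y-132=0] ∩ [|D−(15, 3)|²=20]]
2. D_y = 7  [[BC ⟂ CD ⇒ 8x+4y-132=0] ∩ [|D−(15, 3)|²=20]]
   so D = (13, 7)
3. A_x = 5  [[AB ⟂ BC ⇒ -8x-4y+52=0] ∩ [|A−(7, -1)|²=20]]
4. A_y = 3  [[AB ⟂ BC ⇒ -8x-4y+52=0] ∩ [|A−(7, -1)|²=20]]
   so A = (5, 3)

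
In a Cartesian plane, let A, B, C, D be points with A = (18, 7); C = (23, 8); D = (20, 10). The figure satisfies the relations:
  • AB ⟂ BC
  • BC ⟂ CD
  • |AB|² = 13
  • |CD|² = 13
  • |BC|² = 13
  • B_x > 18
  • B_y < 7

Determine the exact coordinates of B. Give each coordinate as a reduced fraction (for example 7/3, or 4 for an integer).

B = (21, 5)

1. B_x = 21  [[BC ⟂ CD ⇒ 3x-2y-53=0] ∩ [|B−(18, 7)|²=13]]
2. B_y = 5  [[BC ⟂ CD ⇒ 3x-2y-53=0] ∩ [|B−(18, 7)|²=13]]
   so B = (21, 5)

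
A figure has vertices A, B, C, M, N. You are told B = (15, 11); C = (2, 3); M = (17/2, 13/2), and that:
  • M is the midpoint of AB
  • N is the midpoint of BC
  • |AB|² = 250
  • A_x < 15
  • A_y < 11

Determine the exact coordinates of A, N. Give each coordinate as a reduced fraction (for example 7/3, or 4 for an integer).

1. A_x = 2  [A = 2·M−B = 2·(17/2, 13/2)−(15, 11)]
2. A_y = 2  [A = 2·M−B = 2·(17/2, 13/2)−(15, 11)]
   so A = (2, 2)
3. N_x = 17/2  [2·N = B+C = (15, 11)+(2, 3)]
4. N_y = 7  [2·N = B+C = (15, 11)+(2, 3)]
   so N = (17/2, 7)

A = (2, 2)
N = (17/2, 7)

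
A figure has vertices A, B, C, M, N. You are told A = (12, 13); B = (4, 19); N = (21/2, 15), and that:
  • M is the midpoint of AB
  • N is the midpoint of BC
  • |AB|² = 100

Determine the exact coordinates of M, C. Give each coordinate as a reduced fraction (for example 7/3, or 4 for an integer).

M = (8, 16)
C = (17, 11)

1. M_x = 8  [2·M = A+B = (12, 13)+(4, 19)]
2. M_y = 16  [2·M = A+B = (12, 13)+(4, 19)]
   so M = (8, 16)
3. C_x = 17  [C = 2·N−B = 2·(21/2, 15)−(4, 19)]
4. C_y = 11  [C = 2·N−B = 2·(21/2, 15)−(4, 19)]
   so C = (17, 11)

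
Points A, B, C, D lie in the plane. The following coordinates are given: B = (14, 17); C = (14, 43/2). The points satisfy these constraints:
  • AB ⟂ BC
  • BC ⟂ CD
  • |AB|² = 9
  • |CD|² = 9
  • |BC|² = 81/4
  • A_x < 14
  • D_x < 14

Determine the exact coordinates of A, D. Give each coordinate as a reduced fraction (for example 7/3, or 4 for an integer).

A = (11, 17)
D = (11, 43/2)

1. A_x = 11  [[AB ⟂ BC ⇒ -9/2y+153/2=0] ∩ [|A−(14, 17)|²=9]]
2. A_y = 17  [[AB ⟂ BC ⇒ -9/2y+153/2=0] ∩ [|A−(14, 17)|²=9]]
   so A = (11, 17)
3. D_x = 11  [[BC ⟂ CD ⇒ 9/2y-387/4=0] ∩ [|D−(14, 43/2)|²=9]]
4. D_y = 43/2  [[BC ⟂ CD ⇒ 9/2y-387/4=0] ∩ [|D−(14, 43/2)|²=9]]
   so D = (11, 43/2)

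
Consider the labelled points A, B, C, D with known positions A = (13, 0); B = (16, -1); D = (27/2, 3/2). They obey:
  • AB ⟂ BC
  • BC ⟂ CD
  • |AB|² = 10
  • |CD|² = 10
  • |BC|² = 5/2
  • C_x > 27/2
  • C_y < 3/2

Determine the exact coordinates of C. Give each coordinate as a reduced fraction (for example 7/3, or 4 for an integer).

1. C_x = 33/2  [[AB ⟂ BC ⇒ 3x-1y-49=0] ∩ [|C−(27/2, 3/2)|²=10]]
2. C_y = 1/2  [[AB ⟂ BC ⇒ 3x-1y-49=0] ∩ [|C−(27/2, 3/2)|²=10]]
   so C = (33/2, 1/2)

C = (33/2, 1/2)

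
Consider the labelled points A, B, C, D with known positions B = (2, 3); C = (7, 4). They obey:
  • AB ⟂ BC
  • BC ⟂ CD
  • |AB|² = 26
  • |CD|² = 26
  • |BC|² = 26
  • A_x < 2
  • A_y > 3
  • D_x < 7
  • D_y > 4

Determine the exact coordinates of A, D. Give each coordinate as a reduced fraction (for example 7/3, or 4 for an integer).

A = (1, 8)
D = (6, 9)

1. A_x = 1  [[AB ⟂ BC ⇒ -5x-1y+13=0] ∩ [|A−(2, 3)|²=26]]
2. A_y = 8  [[AB ⟂ BC ⇒ -5x-1y+13=0] ∩ [|A−(2, 3)|²=26]]
   so A = (1, 8)
3. D_x = 6  [[BC ⟂ CD ⇒ 5x+1y-39=0] ∩ [|D−(7, 4)|²=26]]
4. D_y = 9  [[BC ⟂ CD ⇒ 5x+1y-39=0] ∩ [|D−(7, 4)|²=26]]
   so D = (6, 9)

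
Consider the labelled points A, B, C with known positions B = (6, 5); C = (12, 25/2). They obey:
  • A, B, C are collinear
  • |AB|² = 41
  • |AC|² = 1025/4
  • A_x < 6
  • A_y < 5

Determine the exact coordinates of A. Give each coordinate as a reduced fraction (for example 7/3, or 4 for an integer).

A = (2, 0)

1. A_x = 2  [[A, B, C are collinear ⇒ -15/2x+6y+15=0] ∩ [|A−(6, 5)|²=41]]
2. A_y = 0  [[A, B, C are collinear ⇒ -15/2x+6y+15=0] ∩ [|A−(6, 5)|²=41]]
   so A = (2, 0)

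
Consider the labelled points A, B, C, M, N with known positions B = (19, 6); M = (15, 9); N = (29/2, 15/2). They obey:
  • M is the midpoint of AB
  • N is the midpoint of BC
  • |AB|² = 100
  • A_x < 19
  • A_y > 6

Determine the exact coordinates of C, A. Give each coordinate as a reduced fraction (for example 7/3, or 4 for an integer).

1. A_x = 11  [A = 2·M−B = 2·(15, 9)−(19, 6)]
2. A_y = 12  [A = 2·M−B = 2·(15, 9)−(19, 6)]
   so A = (11, 12)
3. C_x = 10  [C = 2·N−B = 2·(29/2, 15/2)−(19, 6)]
4. C_y = 9  [C = 2·N−B = 2·(29/2, 15/2)−(19, 6)]
   so C = (10, 9)

C = (10, 9)
A = (11, 12)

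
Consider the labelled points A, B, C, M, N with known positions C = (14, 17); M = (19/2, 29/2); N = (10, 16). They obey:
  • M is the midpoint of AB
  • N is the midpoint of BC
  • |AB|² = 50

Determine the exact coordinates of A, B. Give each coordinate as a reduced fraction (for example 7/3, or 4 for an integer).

A = (13, 14)
B = (6, 15)

1. B_x = 6  [B = 2·N−C = 2·(10, 16)−(14, 17)]
2. B_y = 15  [B = 2·N−C = 2·(10, 16)−(14, 17)]
   so B = (6, 15)
3. A_x = 13  [A = 2·M−B = 2·(19/2, 29/2)−(6, 15)]
4. A_y = 14  [A = 2·M−B = 2·(19/2, 29/2)−(6, 15)]
   so A = (13, 14)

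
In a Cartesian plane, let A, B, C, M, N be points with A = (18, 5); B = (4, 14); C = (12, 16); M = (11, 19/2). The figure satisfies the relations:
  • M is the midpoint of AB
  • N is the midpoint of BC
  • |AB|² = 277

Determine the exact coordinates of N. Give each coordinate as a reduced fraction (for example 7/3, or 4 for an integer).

1. N_x = 8  [2·N = B+C = (4, 14)+(12, 16)]
2. N_y = 15  [2·N = B+C = (4, 14)+(12, 16)]
   so N = (8, 15)

N = (8, 15)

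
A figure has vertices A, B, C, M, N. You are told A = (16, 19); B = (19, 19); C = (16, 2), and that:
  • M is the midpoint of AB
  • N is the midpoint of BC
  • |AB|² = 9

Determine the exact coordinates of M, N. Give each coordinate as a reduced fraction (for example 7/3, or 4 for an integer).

M = (35/2, 19)
N = (35/2, 21/2)

1. M_x = 35/2  [2·M = A+B = (16, 19)+(19, 19)]
2. M_y = 19  [2·M = A+B = (16, 19)+(19, 19)]
   so M = (35/2, 19)
3. N_x = 35/2  [2·N = B+C = (19, 19)+(16, 2)]
4. N_y = 21/2  [2·N = B+C = (19, 19)+(16, 2)]
   so N = (35/2, 21/2)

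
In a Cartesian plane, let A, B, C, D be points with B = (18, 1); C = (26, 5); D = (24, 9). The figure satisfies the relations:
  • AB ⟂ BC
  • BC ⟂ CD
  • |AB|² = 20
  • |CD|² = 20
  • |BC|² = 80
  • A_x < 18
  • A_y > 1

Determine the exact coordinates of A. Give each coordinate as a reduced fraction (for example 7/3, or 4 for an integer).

1. A_x = 16  [[AB ⟂ BC ⇒ -8x-4y+148=0] ∩ [|A−(18, 1)|²=20]]
2. A_y = 5  [[AB ⟂ BC ⇒ -8x-4y+148=0] ∩ [|A−(18, 1)|²=20]]
   so A = (16, 5)

A = (16, 5)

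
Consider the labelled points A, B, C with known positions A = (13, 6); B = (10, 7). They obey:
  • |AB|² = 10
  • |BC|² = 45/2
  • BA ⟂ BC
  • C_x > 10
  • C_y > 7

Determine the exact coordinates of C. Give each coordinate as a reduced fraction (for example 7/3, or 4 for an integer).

C = (23/2, 23/2)

1. C_x = 23/2  [[BA ⟂ BC ⇒ 3x-1y-23=0] ∩ [|C−(10, 7)|²=45/2]]
2. C_y = 23/2  [[BA ⟂ BC ⇒ 3x-1y-23=0] ∩ [|C−(10, 7)|²=45/2]]
   so C = (23/2, 23/2)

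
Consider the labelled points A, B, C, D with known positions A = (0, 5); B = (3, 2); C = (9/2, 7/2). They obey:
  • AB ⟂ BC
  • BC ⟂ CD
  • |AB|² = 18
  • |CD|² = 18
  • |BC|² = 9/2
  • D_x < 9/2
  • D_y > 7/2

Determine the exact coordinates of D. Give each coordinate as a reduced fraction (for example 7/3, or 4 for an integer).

1. D_x = 3/2  [[BC ⟂ CD ⇒ 3/2x+3/2y-12=0] ∩ [|D−(9/2, 7/2)|²=18]]
2. D_y = 13/2  [[BC ⟂ CD ⇒ 3/2x+3/2y-12=0] ∩ [|D−(9/2, 7/2)|²=18]]
   so D = (3/2, 13/2)

D = (3/2, 13/2)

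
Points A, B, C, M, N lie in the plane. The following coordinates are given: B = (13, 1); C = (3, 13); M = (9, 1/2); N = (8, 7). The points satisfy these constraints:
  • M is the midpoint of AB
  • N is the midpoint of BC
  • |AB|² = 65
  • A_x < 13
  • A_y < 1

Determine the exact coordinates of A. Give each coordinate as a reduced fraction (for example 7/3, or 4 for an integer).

1. A_x = 5  [A = 2·M−B = 2·(9, 1/2)−(13, 1)]
2. A_y = 0  [A = 2·M−B = 2·(9, 1/2)−(13, 1)]
   so A = (5, 0)

A = (5, 0)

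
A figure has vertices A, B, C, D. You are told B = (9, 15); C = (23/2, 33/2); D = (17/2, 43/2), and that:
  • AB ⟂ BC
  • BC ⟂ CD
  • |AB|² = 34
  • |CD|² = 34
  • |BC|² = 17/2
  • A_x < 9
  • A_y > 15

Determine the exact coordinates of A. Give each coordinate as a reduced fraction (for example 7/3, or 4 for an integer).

1. A_x = 6  [[AB ⟂ BC ⇒ -5/2x-3/2y+45=0] ∩ [|A−(9, 15)|²=34]]
2. A_y = 20  [[AB ⟂ BC ⇒ -5/2x-3/2y+45=0] ∩ [|A−(9, 15)|²=34]]
   so A = (6, 20)

A = (6, 20)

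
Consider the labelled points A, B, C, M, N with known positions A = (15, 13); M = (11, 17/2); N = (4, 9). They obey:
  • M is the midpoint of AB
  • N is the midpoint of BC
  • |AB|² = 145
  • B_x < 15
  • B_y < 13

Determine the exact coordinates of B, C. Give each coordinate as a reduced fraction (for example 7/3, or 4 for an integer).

B = (7, 4)
C = (1, 14)

1. B_x = 7  [B = 2·M−A = 2·(11, 17/2)−(15, 13)]
2. B_y = 4  [B = 2·M−A = 2·(11, 17/2)−(15, 13)]
   so B = (7, 4)
3. C_x = 1  [C = 2·N−B = 2·(4, 9)−(7, 4)]
4. C_y = 14  [C = 2·N−B = 2·(4, 9)−(7, 4)]
   so C = (1, 14)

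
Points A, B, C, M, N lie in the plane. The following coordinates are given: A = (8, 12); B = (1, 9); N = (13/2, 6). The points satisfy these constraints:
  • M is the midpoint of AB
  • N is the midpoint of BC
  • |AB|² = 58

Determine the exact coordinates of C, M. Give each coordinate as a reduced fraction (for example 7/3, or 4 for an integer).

C = (12, 3)
M = (9/2, 21/2)

1. M_x = 9/2  [2·M = A+B = (8, 12)+(1, 9)]
2. M_y = 21/2  [2·M = A+B = (8, 12)+(1, 9)]
   so M = (9/2, 21/2)
3. C_x = 12  [C = 2·N−B = 2·(13/2, 6)−(1, 9)]
4. C_y = 3  [C = 2·N−B = 2·(13/2, 6)−(1, 9)]
   so C = (12, 3)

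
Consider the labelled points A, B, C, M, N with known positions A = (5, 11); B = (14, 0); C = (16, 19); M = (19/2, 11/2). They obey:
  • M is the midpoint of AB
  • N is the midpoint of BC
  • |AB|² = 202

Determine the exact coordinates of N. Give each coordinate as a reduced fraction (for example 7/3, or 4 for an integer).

1. N_x = 15  [2·N = B+C = (14, 0)+(16, 19)]
2. N_y = 19/2  [2·N = B+C = (14, 0)+(16, 19)]
   so N = (15, 19/2)

N = (15, 19/2)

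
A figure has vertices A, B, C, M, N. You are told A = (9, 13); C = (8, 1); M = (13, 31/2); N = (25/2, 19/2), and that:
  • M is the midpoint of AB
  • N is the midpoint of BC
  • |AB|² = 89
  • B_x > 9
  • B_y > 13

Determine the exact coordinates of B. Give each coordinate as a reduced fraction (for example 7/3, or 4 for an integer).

B = (17, 18)

1. B_x = 17  [B = 2·M−A = 2·(13, 31/2)−(9, 13)]
2. B_y = 18  [B = 2·M−A = 2·(13, 31/2)−(9, 13)]
   so B = (17, 18)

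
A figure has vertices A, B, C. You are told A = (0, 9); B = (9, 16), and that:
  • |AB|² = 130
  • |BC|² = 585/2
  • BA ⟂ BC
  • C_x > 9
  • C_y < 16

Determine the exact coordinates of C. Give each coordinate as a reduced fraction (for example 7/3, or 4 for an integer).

1. C_x = 39/2  [[BA ⟂ BC ⇒ -9x-7y+193=0] ∩ [|C−(9, 16)|²=585/2]]
2. C_y = 5/2  [[BA ⟂ BC ⇒ -9x-7y+193=0] ∩ [|C−(9, 16)|²=585/2]]
   so C = (39/2, 5/2)

C = (39/2, 5/2)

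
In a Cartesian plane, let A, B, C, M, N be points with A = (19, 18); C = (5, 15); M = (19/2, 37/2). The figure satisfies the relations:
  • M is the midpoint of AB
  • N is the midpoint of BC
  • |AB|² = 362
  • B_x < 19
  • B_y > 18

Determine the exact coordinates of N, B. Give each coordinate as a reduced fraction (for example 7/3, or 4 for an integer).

1. B_x = 0  [B = 2·M−A = 2·(19/2, 37/2)−(19, 18)]
2. B_y = 19  [B = 2·M−A = 2·(19/2, 37/2)−(19, 18)]
   so B = (0, 19)
3. N_x = 5/2  [2·N = B+C = (0, 19)+(5, 15)]
4. N_y = 17  [2·N = B+C = (0, 19)+(5, 15)]
   so N = (5/2, 17)

N = (5/2, 17)
B = (0, 19)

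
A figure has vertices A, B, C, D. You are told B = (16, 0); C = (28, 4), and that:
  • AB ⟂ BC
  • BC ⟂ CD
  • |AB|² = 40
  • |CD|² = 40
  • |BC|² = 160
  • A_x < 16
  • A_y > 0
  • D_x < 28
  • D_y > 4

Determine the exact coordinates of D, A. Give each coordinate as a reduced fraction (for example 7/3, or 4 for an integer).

1. D_x = 26  [[BC ⟂ CD ⇒ 12x+4y-352=0] ∩ [|D−(28, 4)|²=40]]
2. D_y = 10  [[BC ⟂ CD ⇒ 12x+4y-352=0] ∩ [|D−(28, 4)|²=40]]
   so D = (26, 10)
3. A_x = 14  [[AB ⟂ BC ⇒ -12x-4y+192=0] ∩ [|A−(16, 0)|²=40]]
4. A_y = 6  [[AB ⟂ BC ⇒ -12x-4y+192=0] ∩ [|A−(16, 0)|²=40]]
   so A = (14, 6)

D = (26, 10)
A = (14, 6)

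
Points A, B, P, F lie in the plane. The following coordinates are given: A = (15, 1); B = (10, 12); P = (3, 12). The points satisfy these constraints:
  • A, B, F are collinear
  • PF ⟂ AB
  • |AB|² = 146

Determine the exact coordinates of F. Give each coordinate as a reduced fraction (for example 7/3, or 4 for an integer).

F = (1285/146, 2137/146)

1. F_x = 1285/146  [[A, B, F are collinear ⇒ -11x-5y+170=0] ∩ [PF ⟂ AB ⇒ -5x+11y-117=0]]
2. F_y = 2137/146  [[A, B, F are collinear ⇒ -11x-5y+170=0] ∩ [PF ⟂ AB ⇒ -5x+11y-117=0]]
   so F = (1285/146, 2137/146)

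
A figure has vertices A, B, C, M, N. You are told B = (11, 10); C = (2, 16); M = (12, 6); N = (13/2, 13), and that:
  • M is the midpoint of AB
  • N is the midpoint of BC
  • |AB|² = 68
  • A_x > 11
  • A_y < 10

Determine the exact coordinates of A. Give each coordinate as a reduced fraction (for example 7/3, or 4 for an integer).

A = (13, 2)

1. A_x = 13  [A = 2·M−B = 2·(12, 6)−(11, 10)]
2. A_y = 2  [A = 2·M−B = 2·(12, 6)−(11, 10)]
   so A = (13, 2)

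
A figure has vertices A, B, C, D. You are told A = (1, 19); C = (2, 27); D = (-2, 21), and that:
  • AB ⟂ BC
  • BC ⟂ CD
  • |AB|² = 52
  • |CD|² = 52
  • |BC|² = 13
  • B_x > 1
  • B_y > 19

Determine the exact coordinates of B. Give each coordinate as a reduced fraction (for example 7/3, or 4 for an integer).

1. B_x = 5  [[BC ⟂ CD ⇒ 4x+6y-170=0] ∩ [|B−(1, 19)|²=52]]
2. B_y = 25  [[BC ⟂ CD ⇒ 4x+6y-170=0] ∩ [|B−(1, 19)|²=52]]
   so B = (5, 25)

B = (5, 25)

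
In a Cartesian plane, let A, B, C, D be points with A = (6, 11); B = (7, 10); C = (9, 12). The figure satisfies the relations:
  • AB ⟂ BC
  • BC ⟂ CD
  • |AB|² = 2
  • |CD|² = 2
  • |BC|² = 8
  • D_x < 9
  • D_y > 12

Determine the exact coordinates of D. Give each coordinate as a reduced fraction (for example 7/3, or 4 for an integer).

1. D_x = 8  [[BC ⟂ CD ⇒ 2x+2y-42=0] ∩ [|D−(9, 12)|²=2]]
2. D_y = 13  [[BC ⟂ CD ⇒ 2x+2y-42=0] ∩ [|D−(9, 12)|²=2]]
   so D = (8, 13)

D = (8, 13)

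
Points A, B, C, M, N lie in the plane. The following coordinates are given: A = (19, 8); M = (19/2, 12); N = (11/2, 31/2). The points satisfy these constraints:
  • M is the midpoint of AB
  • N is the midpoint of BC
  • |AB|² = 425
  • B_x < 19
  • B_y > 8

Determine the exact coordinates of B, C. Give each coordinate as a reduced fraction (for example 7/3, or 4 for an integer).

B = (0, 16)
C = (11, 15)

1. B_x = 0  [B = 2·M−A = 2·(19/2, 12)−(19, 8)]
2. B_y = 16  [B = 2·M−A = 2·(19/2, 12)−(19, 8)]
   so B = (0, 16)
3. C_x = 11  [C = 2·N−B = 2·(11/2, 31/2)−(0, 16)]
4. C_y = 15  [C = 2·N−B = 2·(11/2, 31/2)−(0, 16)]
   so C = (11, 15)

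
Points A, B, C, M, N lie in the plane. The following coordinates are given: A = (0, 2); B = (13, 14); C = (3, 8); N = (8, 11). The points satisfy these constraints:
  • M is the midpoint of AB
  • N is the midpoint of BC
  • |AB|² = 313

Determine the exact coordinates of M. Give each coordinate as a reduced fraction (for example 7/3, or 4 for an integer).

M = (13/2, 8)

1. M_x = 13/2  [2·M = A+B = (0, 2)+(13, 14)]
2. M_y = 8  [2·M = A+B = (0, 2)+(13, 14)]
   so M = (13/2, 8)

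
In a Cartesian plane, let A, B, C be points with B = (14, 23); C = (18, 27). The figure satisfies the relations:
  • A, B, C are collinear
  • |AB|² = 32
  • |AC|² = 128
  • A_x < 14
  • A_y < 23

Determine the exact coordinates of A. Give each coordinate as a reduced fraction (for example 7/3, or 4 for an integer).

1. A_x = 10  [[A, B, C are collinear ⇒ -4x+4y-36=0] ∩ [|A−(14, 23)|²=32]]
2. A_y = 19  [[A, B, C are collinear ⇒ -4x+4y-36=0] ∩ [|A−(14, 23)|²=32]]
   so A = (10, 19)

A = (10, 19)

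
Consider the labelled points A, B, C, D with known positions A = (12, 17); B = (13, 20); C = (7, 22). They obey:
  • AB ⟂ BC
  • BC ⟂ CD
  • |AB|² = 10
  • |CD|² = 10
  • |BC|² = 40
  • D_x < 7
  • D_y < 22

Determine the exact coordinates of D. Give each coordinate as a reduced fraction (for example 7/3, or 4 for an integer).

D = (6, 19)

1. D_x = 6  [[BC ⟂ CD ⇒ -6x+2y-2=0] ∩ [|D−(7, 22)|²=10]]
2. D_y = 19  [[BC ⟂ CD ⇒ -6x+2y-2=0] ∩ [|D−(7, 22)|²=10]]
   so D = (6, 19)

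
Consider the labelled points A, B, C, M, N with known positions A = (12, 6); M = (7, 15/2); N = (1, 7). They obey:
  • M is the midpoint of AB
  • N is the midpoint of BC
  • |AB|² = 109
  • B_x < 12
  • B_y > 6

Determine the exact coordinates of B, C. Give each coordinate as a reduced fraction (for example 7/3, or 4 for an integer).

1. B_x = 2  [B = 2·M−A = 2·(7, 15/2)−(12, 6)]
2. B_y = 9  [B = 2·M−A = 2·(7, 15/2)−(12, 6)]
   so B = (2, 9)
3. C_x = 0  [C = 2·N−B = 2·(1, 7)−(2, 9)]
4. C_y = 5  [C = 2·N−B = 2·(1, 7)−(2, 9)]
   so C = (0, 5)

B = (2, 9)
C = (0, 5)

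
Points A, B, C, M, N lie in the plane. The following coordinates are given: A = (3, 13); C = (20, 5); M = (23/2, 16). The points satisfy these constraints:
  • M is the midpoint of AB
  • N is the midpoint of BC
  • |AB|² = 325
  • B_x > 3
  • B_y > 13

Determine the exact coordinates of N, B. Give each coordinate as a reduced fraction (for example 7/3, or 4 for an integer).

N = (20, 12)
B = (20, 19)

1. B_x = 20  [B = 2·M−A = 2·(23/2, 16)−(3, 13)]
2. B_y = 19  [B = 2·M−A = 2·(23/2, 16)−(3, 13)]
   so B = (20, 19)
3. N_x = 20  [2·N = B+C = (20, 19)+(20, 5)]
4. N_y = 12  [2·N = B+C = (20, 19)+(20, 5)]
   so N = (20, 12)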